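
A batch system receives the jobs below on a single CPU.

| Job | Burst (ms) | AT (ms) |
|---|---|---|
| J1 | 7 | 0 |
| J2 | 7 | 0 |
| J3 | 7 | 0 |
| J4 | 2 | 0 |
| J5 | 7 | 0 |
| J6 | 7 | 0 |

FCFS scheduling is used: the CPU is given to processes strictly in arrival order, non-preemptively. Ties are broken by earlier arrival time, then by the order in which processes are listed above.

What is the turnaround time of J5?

Gantt: | J1 0-7 | J2 7-14 | J3 14-21 | J4 21-23 | J5 23-30 | J6 30-37 |
Completion: J1=7  J2=14  J3=21  J4=23  J5=30  J6=37
Turnaround (C−A): J1=7  J2=14  J3=21  J4=23  J5=30  J6=37
Turnaround(J5) = completion − arrival = 30 − 0 = 30

30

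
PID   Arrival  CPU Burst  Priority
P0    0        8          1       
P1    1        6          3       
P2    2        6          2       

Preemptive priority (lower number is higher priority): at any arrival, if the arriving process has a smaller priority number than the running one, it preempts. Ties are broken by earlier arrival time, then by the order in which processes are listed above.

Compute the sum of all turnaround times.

39

Timeline: | P0 0-8 | P2 8-14 | P1 14-20 |
Completion: P0=8  P1=20  P2=14
Turnaround (C−A): P0=8  P1=19  P2=12
Turnaround = completion − arrival: P0=8, P1=19, P2=12
Total turnaround = 8 + 19 + 12 = 39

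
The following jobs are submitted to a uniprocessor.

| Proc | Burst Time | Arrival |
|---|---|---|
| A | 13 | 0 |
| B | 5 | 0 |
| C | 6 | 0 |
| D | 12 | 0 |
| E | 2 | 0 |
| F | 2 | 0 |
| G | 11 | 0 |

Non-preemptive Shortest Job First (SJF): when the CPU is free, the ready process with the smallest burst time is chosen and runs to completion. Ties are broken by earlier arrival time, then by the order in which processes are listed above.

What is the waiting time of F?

2

Gantt: | E 0-2 | F 2-4 | B 4-9 | C 9-15 | G 15-26 | D 26-38 | A 38-51 |
Completion: A=51  B=9  C=15  D=38  E=2  F=4  G=26
Turnaround (C−A): A=51  B=9  C=15  D=38  E=2  F=4  G=26
Waiting(F) = turnaround − burst = 4 − 2 = 2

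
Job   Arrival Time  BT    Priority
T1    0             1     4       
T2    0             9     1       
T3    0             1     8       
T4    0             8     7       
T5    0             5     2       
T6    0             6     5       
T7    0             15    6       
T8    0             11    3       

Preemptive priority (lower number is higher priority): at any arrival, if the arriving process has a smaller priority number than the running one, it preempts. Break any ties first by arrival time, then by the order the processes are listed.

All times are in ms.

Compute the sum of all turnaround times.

Gantt: | T2 0-9 | T5 9-14 | T8 14-25 | T1 25-26 | T6 26-32 | T7 32-47 | T4 47-55 | T3 55-56 |
Completion: T1=26  T2=9  T3=56  T4=55  T5=14  T6=32  T7=47  T8=25
Turnaround (C−A): T1=26  T2=9  T3=56  T4=55  T5=14  T6=32  T7=47  T8=25
Turnaround = completion − arrival: T1=26, T2=9, T3=56, T4=55, T5=14, T6=32, T7=47, T8=25
Total turnaround = 26 + 9 + 56 + 55 + 14 + 32 + 47 + 25 = 264

264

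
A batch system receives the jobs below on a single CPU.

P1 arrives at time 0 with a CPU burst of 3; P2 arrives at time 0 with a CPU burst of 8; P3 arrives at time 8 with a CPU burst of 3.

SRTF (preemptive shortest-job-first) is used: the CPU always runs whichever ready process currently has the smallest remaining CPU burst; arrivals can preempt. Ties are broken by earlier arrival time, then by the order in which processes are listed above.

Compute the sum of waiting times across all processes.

Gantt: | P1 0-3 | P2 3-11 | P3 11-14 |
Completion: P1=3  P2=11  P3=14
Waiting = turnaround − burst: P1=0, P2=3, P3=3
Total waiting = 0 + 3 + 3 = 6

6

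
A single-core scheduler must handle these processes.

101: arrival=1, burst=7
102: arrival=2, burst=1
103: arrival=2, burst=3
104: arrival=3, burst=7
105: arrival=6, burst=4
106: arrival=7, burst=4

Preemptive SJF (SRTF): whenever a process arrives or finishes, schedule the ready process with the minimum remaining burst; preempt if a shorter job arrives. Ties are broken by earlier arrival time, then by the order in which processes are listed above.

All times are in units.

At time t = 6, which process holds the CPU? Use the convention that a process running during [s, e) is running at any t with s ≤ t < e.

105

Gantt: | idle 0-1 | 101 1-2 | 102 2-3 | 103 3-6 | 105 6-10 | 106 10-14 | 101 14-20 | 104 20-27 |
Completion: 101=20  102=3  103=6  104=27  105=10  106=14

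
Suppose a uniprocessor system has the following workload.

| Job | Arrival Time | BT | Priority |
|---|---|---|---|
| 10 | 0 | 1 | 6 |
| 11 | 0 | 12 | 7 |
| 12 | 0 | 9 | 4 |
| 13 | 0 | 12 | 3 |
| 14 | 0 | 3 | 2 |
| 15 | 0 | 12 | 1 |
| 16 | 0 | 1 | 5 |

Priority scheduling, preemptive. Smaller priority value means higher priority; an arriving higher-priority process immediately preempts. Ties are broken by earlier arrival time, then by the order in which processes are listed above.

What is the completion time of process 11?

Timeline: | 15 0-12 | 14 12-15 | 13 15-27 | 12 27-36 | 16 36-37 | 10 37-38 | 11 38-50 |
Completion: 10=38  11=50  12=36  13=27  14=15  15=12  16=37

50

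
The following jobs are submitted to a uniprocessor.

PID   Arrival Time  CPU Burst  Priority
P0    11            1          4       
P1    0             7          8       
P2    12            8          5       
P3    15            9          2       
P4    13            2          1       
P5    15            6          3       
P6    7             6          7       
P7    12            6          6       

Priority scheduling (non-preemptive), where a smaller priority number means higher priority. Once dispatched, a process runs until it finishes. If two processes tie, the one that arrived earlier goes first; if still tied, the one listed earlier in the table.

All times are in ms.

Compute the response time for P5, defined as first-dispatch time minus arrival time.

Schedule: | P1 0-7 | P6 7-13 | P4 13-15 | P3 15-24 | P5 24-30 | P0 30-31 | P2 31-39 | P7 39-45 |
Completion: P0=31  P1=7  P2=39  P3=24  P4=15  P5=30  P6=13  P7=45
Turnaround (C−A): P0=20  P1=7  P2=27  P3=9  P4=2  P5=15  P6=6  P7=33
Response(P5) = first start − arrival = 24 − 15 = 9

9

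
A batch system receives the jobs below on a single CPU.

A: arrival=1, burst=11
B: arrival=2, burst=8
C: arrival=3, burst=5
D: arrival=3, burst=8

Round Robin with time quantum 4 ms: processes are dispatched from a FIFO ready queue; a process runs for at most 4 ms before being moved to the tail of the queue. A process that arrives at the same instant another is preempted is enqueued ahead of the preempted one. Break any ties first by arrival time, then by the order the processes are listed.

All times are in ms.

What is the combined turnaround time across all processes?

105

Gantt: | idle 0-1 | A 1-5 | B 5-9 | C 9-13 | D 13-17 | A 17-21 | B 21-25 | C 25-26 | D 26-30 | A 30-33 |
Completion: A=33  B=25  C=26  D=30
Turnaround (C−A): A=32  B=23  C=23  D=27
Turnaround = completion − arrival: A=32, B=23, C=23, D=27
Total turnaround = 32 + 23 + 23 + 27 = 105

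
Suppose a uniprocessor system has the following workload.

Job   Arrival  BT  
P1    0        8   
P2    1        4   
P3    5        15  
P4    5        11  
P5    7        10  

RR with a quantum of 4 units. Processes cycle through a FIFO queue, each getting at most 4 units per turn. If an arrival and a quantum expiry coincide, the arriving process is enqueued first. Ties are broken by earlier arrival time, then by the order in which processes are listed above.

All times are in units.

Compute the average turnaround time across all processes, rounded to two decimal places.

27.60

Gantt: | P1 0-4 | P2 4-8 | P1 8-12 | P3 12-16 | P4 16-20 | P5 20-24 | P3 24-28 | P4 28-32 | P5 32-36 | P3 36-40 | P4 40-43 | P5 43-45 | P3 45-48 |
Completion: P1=12  P2=8  P3=48  P4=43  P5=45
Turnaround times: P1=12, P2=7, P3=43, P4=38, P5=38
Average turnaround = (12+7+43+38+38) / 5 = 138/5 = 27.60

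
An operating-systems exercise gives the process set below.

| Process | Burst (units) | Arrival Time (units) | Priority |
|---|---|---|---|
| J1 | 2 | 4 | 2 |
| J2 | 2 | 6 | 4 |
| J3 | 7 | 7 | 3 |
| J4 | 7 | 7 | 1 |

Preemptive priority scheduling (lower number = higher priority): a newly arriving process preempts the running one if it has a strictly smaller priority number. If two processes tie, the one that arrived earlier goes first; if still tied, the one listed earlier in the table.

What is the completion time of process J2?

Gantt: | idle 0-4 | J1 4-6 | J2 6-7 | J4 7-14 | J3 14-21 | J2 21-22 |
Completion: J1=6  J2=22  J3=21  J4=14
Turnaround (C−A): J1=2  J2=16  J3=14  J4=7

22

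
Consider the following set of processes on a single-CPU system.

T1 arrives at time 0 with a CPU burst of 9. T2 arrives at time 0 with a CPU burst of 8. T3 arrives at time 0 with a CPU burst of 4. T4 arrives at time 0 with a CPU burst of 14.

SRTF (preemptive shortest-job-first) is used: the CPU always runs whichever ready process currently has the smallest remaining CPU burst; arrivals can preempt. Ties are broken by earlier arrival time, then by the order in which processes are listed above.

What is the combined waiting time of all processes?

37

Gantt: | T3 0-4 | T2 4-12 | T1 12-21 | T4 21-35 |
Completion: T1=21  T2=12  T3=4  T4=35
Waiting = turnaround − burst: T1=12, T2=4, T3=0, T4=21
Total waiting = 12 + 4 + 0 + 21 = 37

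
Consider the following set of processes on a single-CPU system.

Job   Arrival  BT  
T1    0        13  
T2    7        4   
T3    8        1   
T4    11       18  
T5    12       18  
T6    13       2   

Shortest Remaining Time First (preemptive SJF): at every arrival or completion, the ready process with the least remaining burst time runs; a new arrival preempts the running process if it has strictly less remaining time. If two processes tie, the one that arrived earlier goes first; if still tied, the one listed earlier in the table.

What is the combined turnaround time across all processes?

Timeline: | T1 0-7 | T2 7-8 | T3 8-9 | T2 9-12 | T1 12-13 | T6 13-15 | T1 15-20 | T4 20-38 | T5 38-56 |
Completion: T1=20  T2=12  T3=9  T4=38  T5=56  T6=15
Turnaround (C−A): T1=20  T2=5  T3=1  T4=27  T5=44  T6=2
Turnaround = completion − arrival: T1=20, T2=5, T3=1, T4=27, T5=44, T6=2
Total turnaround = 20 + 5 + 1 + 27 + 44 + 2 = 99

99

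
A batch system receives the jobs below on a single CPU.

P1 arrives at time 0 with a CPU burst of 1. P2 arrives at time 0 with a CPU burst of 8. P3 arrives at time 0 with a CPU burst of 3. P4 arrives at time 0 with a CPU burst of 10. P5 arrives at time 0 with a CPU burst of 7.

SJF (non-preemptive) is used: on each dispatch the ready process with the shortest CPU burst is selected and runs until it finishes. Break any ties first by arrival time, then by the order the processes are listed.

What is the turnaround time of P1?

1

Timeline: | P1 0-1 | P3 1-4 | P5 4-11 | P2 11-19 | P4 19-29 |
Completion: P1=1  P2=19  P3=4  P4=29  P5=11
Turnaround(P1) = completion − arrival = 1 − 0 = 1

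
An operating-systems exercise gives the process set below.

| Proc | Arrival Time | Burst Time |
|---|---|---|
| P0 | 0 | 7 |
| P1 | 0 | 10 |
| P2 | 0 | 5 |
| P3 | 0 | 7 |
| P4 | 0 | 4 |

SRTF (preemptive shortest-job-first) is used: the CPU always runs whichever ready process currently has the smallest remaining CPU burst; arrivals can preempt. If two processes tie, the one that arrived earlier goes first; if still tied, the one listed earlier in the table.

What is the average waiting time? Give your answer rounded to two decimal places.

Gantt: | P4 0-4 | P2 4-9 | P0 9-16 | P3 16-23 | P1 23-33 |
Completion: P0=16  P1=33  P2=9  P3=23  P4=4
Turnaround (C−A): P0=16  P1=33  P2=9  P3=23  P4=4
Waiting times: P0=9, P1=23, P2=4, P3=16, P4=0
Average waiting = (9+23+4+16+0) / 5 = 52/5 = 10.40

10.40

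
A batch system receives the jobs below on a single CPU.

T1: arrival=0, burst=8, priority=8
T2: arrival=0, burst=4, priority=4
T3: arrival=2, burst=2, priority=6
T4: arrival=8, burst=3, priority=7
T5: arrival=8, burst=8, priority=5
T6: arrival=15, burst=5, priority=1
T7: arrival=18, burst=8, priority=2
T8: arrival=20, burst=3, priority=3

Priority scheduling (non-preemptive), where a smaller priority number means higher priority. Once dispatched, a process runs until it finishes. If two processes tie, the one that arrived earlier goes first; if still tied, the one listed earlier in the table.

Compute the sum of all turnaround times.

Timeline: | T2 0-4 | T3 4-6 | T1 6-14 | T5 14-22 | T6 22-27 | T7 27-35 | T8 35-38 | T4 38-41 |
Completion: T1=14  T2=4  T3=6  T4=41  T5=22  T6=27  T7=35  T8=38
Turnaround = completion − arrival: T1=14, T2=4, T3=4, T4=33, T5=14, T6=12, T7=17, T8=18
Total turnaround = 14 + 4 + 4 + 33 + 14 + 12 + 17 + 18 = 116

116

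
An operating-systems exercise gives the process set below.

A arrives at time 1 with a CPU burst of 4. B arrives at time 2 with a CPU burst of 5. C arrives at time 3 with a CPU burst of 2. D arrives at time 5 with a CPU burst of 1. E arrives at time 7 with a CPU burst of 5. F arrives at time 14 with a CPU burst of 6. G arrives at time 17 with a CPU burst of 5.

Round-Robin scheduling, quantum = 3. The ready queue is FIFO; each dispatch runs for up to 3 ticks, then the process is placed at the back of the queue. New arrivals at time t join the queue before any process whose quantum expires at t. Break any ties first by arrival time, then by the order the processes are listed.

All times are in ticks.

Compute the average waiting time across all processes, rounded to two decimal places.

Schedule: | idle 0-1 | A 1-4 | B 4-7 | C 7-9 | A 9-10 | D 10-11 | E 11-14 | B 14-16 | F 16-19 | E 19-21 | G 21-24 | F 24-27 | G 27-29 |
Completion: A=10  B=16  C=9  D=11  E=21  F=27  G=29
Waiting times: A=5, B=9, C=4, D=5, E=9, F=7, G=7
Average waiting = (5+9+4+5+9+7+7) / 7 = 46/7 = 6.57

6.57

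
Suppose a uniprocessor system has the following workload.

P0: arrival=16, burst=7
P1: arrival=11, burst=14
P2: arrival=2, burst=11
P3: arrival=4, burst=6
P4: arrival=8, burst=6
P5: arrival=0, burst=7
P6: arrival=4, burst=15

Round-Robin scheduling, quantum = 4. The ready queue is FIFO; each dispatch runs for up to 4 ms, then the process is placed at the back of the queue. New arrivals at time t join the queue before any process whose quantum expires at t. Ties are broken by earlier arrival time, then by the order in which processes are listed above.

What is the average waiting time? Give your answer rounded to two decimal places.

30.43

Gantt: | P5 0-4 | P2 4-8 | P3 8-12 | P6 12-16 | P5 16-19 | P4 19-23 | P2 23-27 | P1 27-31 | P3 31-33 | P0 33-37 | P6 37-41 | P4 41-43 | P2 43-46 | P1 46-50 | P0 50-53 | P6 53-57 | P1 57-61 | P6 61-64 | P1 64-66 |
Completion: P0=53  P1=66  P2=46  P3=33  P4=43  P5=19  P6=64
Turnaround (C−A): P0=37  P1=55  P2=44  P3=29  P4=35  P5=19  P6=60
Waiting times: P0=30, P1=41, P2=33, P3=23, P4=29, P5=12, P6=45
Average waiting = (30+41+33+23+29+12+45) / 7 = 213/7 = 30.43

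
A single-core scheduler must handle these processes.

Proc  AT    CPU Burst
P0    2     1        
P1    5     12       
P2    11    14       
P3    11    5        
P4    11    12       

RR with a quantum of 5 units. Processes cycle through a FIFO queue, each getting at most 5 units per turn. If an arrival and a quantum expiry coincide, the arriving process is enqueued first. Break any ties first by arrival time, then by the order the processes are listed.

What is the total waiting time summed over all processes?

70

Gantt: | idle 0-2 | P0 2-3 | idle 3-5 | P1 5-15 | P2 15-20 | P3 20-25 | P4 25-30 | P1 30-32 | P2 32-37 | P4 37-42 | P2 42-46 | P4 46-48 |
Completion: P0=3  P1=32  P2=46  P3=25  P4=48
Waiting = turnaround − burst: P0=0, P1=15, P2=21, P3=9, P4=25
Total waiting = 0 + 15 + 21 + 9 + 25 = 70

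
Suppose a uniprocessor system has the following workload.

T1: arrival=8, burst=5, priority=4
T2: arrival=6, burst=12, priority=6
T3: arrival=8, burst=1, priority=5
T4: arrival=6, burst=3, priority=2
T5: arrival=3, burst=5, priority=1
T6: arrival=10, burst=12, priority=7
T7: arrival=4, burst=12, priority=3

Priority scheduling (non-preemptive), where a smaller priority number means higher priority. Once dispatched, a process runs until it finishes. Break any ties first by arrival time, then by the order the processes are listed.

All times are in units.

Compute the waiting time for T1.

15

Gantt: | idle 0-3 | T5 3-8 | T4 8-11 | T7 11-23 | T1 23-28 | T3 28-29 | T2 29-41 | T6 41-53 |
Completion: T1=28  T2=41  T3=29  T4=11  T5=8  T6=53  T7=23
Waiting(T1) = turnaround − burst = 20 − 5 = 15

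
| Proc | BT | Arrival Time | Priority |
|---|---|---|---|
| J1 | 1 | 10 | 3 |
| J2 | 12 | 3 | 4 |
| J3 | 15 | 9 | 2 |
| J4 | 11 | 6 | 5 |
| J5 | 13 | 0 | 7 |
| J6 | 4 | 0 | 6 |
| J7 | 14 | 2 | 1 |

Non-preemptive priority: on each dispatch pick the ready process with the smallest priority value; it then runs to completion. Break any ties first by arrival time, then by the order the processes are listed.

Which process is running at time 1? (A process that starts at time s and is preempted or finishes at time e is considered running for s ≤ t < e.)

Timeline: | J6 0-4 | J7 4-18 | J3 18-33 | J1 33-34 | J2 34-46 | J4 46-57 | J5 57-70 |
Completion: J1=34  J2=46  J3=33  J4=57  J5=70  J6=4  J7=18
Turnaround (C−A): J1=24  J2=43  J3=24  J4=51  J5=70  J6=4  J7=16

J6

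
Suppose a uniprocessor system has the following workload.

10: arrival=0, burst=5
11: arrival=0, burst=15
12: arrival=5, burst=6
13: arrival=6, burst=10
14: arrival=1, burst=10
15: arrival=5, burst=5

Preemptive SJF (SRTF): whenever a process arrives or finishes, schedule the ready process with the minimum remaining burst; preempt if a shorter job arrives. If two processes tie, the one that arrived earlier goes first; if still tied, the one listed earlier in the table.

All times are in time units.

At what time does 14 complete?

Gantt: | 10 0-5 | 15 5-10 | 12 10-16 | 14 16-26 | 13 26-36 | 11 36-51 |
Completion: 10=5  11=51  12=16  13=36  14=26  15=10
Turnaround (C−A): 10=5  11=51  12=11  13=30  14=25  15=5

26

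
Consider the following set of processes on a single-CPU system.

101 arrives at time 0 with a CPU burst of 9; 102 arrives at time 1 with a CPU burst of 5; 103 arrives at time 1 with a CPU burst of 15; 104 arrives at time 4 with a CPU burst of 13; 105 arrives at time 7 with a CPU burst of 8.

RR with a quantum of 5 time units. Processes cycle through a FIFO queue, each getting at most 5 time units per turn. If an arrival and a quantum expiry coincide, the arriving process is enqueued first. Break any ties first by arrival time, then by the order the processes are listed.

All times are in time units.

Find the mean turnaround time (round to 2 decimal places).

Timeline: | 101 0-5 | 102 5-10 | 103 10-15 | 104 15-20 | 101 20-24 | 105 24-29 | 103 29-34 | 104 34-39 | 105 39-42 | 103 42-47 | 104 47-50 |
Completion: 101=24  102=10  103=47  104=50  105=42
Turnaround times: 101=24, 102=9, 103=46, 104=46, 105=35
Average turnaround = (24+9+46+46+35) / 5 = 160/5 = 32.00

32.00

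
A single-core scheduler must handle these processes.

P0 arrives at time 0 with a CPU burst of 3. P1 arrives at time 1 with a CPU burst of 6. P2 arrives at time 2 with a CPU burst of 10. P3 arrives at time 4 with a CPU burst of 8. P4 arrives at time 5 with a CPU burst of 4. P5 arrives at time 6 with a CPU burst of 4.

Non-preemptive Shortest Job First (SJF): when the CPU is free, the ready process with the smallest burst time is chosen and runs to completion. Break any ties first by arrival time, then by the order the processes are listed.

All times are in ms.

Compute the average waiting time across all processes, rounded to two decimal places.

Gantt: | P0 0-3 | P1 3-9 | P4 9-13 | P5 13-17 | P3 17-25 | P2 25-35 |
Completion: P0=3  P1=9  P2=35  P3=25  P4=13  P5=17
Turnaround (C−A): P0=3  P1=8  P2=33  P3=21  P4=8  P5=11
Waiting times: P0=0, P1=2, P2=23, P3=13, P4=4, P5=7
Average waiting = (0+2+23+13+4+7) / 6 = 49/6 = 8.17

8.17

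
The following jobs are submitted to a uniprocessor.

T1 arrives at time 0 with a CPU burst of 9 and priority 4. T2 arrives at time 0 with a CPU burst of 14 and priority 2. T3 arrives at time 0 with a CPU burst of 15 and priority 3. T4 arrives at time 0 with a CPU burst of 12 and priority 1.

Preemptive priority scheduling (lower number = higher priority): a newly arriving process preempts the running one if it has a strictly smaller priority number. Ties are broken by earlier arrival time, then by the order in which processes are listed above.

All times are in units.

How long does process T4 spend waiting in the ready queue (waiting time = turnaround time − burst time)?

0

Gantt: | T4 0-12 | T2 12-26 | T3 26-41 | T1 41-50 |
Completion: T1=50  T2=26  T3=41  T4=12
Turnaround (C−A): T1=50  T2=26  T3=41  T4=12
Waiting(T4) = turnaround − burst = 12 − 12 = 0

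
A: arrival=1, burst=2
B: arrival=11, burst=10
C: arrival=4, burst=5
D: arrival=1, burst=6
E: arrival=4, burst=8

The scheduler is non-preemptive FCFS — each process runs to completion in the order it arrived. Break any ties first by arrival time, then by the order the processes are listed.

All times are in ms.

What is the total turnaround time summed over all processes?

59

Gantt: | idle 0-1 | A 1-3 | D 3-9 | C 9-14 | E 14-22 | B 22-32 |
Completion: A=3  B=32  C=14  D=9  E=22
Turnaround = completion − arrival: A=2, B=21, C=10, D=8, E=18
Total turnaround = 2 + 21 + 10 + 8 + 18 = 59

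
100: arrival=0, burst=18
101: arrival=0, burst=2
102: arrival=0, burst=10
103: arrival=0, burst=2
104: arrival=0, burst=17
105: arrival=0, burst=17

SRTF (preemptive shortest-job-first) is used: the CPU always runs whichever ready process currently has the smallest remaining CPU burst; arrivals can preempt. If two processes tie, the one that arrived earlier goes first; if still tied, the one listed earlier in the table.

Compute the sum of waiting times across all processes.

99

Schedule: | 101 0-2 | 103 2-4 | 102 4-14 | 104 14-31 | 105 31-48 | 100 48-66 |
Completion: 100=66  101=2  102=14  103=4  104=31  105=48
Turnaround (C−A): 100=66  101=2  102=14  103=4  104=31  105=48
Waiting = turnaround − burst: 100=48, 101=0, 102=4, 103=2, 104=14, 105=31
Total waiting = 48 + 0 + 4 + 2 + 14 + 31 = 99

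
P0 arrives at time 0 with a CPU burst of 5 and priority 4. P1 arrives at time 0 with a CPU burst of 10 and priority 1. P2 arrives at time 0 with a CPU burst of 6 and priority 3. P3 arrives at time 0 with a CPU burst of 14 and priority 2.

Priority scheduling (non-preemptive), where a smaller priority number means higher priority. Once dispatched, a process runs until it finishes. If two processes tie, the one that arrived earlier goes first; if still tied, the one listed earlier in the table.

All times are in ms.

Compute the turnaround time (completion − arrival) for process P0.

Schedule: | P1 0-10 | P3 10-24 | P2 24-30 | P0 30-35 |
Completion: P0=35  P1=10  P2=30  P3=24
Turnaround(P0) = completion − arrival = 35 − 0 = 35

35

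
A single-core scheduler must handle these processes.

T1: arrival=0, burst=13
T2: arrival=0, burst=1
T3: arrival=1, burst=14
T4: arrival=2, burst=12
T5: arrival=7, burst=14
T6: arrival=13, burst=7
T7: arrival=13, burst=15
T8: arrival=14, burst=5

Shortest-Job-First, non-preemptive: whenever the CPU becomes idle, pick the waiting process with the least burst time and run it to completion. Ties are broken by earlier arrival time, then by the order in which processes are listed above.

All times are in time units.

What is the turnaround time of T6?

13

Timeline: | T2 0-1 | T1 1-14 | T8 14-19 | T6 19-26 | T4 26-38 | T3 38-52 | T5 52-66 | T7 66-81 |
Completion: T1=14  T2=1  T3=52  T4=38  T5=66  T6=26  T7=81  T8=19
Turnaround(T6) = completion − arrival = 26 − 13 = 13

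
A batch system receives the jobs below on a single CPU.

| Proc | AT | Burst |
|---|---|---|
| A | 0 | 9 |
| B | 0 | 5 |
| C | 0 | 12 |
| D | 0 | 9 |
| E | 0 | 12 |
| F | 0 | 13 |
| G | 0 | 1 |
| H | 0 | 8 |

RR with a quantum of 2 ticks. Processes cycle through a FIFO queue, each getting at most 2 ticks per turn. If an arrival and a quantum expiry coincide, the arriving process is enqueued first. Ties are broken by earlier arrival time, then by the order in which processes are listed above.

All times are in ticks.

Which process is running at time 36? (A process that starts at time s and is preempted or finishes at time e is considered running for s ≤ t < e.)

E

Schedule: | A 0-2 | B 2-4 | C 4-6 | D 6-8 | E 8-10 | F 10-12 | G 12-13 | H 13-15 | A 15-17 | B 17-19 | C 19-21 | D 21-23 | E 23-25 | F 25-27 | H 27-29 | A 29-31 | B 31-32 | C 32-34 | D 34-36 | E 36-38 | F 38-40 | H 40-42 | A 42-44 | C 44-46 | D 46-48 | E 48-50 | F 50-52 | H 52-54 | A 54-55 | C 55-57 | D 57-58 | E 58-60 | F 60-62 | C 62-64 | E 64-66 | F 66-69 |
Completion: A=55  B=32  C=64  D=58  E=66  F=69  G=13  H=54
Turnaround (C−A): A=55  B=32  C=64  D=58  E=66  F=69  G=13  H=54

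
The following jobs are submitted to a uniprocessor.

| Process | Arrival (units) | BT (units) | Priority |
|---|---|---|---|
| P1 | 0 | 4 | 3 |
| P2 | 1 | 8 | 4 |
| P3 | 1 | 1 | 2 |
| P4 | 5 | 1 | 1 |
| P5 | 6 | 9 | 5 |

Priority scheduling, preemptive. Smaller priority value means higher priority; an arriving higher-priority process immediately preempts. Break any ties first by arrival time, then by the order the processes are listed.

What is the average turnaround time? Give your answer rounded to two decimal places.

7.40

Timeline: | P1 0-1 | P3 1-2 | P1 2-5 | P4 5-6 | P2 6-14 | P5 14-23 |
Completion: P1=5  P2=14  P3=2  P4=6  P5=23
Turnaround (C−A): P1=5  P2=13  P3=1  P4=1  P5=17
Turnaround times: P1=5, P2=13, P3=1, P4=1, P5=17
Average turnaround = (5+13+1+1+17) / 5 = 37/5 = 7.40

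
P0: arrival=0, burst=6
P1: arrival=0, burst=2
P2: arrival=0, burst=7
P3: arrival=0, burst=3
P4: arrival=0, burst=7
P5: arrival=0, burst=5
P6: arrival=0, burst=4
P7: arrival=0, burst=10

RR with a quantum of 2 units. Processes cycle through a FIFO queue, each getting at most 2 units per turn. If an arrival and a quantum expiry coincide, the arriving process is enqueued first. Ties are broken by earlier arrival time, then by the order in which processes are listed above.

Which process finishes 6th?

P2

Timeline: | P0 0-2 | P1 2-4 | P2 4-6 | P3 6-8 | P4 8-10 | P5 10-12 | P6 12-14 | P7 14-16 | P0 16-18 | P2 18-20 | P3 20-21 | P4 21-23 | P5 23-25 | P6 25-27 | P7 27-29 | P0 29-31 | P2 31-33 | P4 33-35 | P5 35-36 | P7 36-38 | P2 38-39 | P4 39-40 | P7 40-44 |
Completion: P0=31  P1=4  P2=39  P3=21  P4=40  P5=36  P6=27  P7=44
Turnaround (C−A): P0=31  P1=4  P2=39  P3=21  P4=40  P5=36  P6=27  P7=44
Finish order: P1 → P3 → P6 → P0 → P5 → P2 → P4 → P7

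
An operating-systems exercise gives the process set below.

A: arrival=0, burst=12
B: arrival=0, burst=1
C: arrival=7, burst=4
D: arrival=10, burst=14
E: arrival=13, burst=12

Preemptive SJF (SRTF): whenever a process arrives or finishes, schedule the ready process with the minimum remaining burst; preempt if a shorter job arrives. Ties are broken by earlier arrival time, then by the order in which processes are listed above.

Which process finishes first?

B

Gantt: | B 0-1 | A 1-7 | C 7-11 | A 11-17 | E 17-29 | D 29-43 |
Completion: A=17  B=1  C=11  D=43  E=29
Turnaround (C−A): A=17  B=1  C=4  D=33  E=16
Finish order: B → C → A → E → D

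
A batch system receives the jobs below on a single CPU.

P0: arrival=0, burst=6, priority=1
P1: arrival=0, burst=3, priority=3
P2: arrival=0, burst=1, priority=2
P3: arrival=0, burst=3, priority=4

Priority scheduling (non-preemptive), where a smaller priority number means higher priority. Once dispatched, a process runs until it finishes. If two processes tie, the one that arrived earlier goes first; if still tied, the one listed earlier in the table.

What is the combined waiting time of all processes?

23

Schedule: | P0 0-6 | P2 6-7 | P1 7-10 | P3 10-13 |
Completion: P0=6  P1=10  P2=7  P3=13
Turnaround (C−A): P0=6  P1=10  P2=7  P3=13
Waiting = turnaround − burst: P0=0, P1=7, P2=6, P3=10
Total waiting = 0 + 7 + 6 + 10 = 23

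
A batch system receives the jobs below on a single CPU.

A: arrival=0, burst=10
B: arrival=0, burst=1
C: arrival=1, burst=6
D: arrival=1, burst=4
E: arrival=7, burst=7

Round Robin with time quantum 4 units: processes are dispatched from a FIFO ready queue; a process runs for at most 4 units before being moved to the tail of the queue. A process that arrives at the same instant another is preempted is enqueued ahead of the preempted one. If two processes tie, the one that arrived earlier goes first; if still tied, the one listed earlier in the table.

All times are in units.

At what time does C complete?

Timeline: | A 0-4 | B 4-5 | C 5-9 | D 9-13 | A 13-17 | E 17-21 | C 21-23 | A 23-25 | E 25-28 |
Completion: A=25  B=5  C=23  D=13  E=28
Turnaround (C−A): A=25  B=5  C=22  D=12  E=21

23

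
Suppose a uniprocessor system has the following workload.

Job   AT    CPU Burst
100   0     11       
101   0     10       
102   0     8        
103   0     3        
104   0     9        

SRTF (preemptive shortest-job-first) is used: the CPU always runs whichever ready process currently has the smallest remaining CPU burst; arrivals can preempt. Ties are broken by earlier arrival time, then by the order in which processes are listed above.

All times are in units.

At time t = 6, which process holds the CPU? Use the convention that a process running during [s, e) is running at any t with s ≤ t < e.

Gantt: | 103 0-3 | 102 3-11 | 104 11-20 | 101 20-30 | 100 30-41 |
Completion: 100=41  101=30  102=11  103=3  104=20

102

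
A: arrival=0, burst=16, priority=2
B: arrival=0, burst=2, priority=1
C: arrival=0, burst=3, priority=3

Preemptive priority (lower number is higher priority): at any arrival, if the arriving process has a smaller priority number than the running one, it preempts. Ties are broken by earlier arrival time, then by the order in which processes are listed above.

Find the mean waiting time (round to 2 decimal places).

Timeline: | B 0-2 | A 2-18 | C 18-21 |
Completion: A=18  B=2  C=21
Turnaround (C−A): A=18  B=2  C=21
Waiting times: A=2, B=0, C=18
Average waiting = (2+0+18) / 3 = 20/3 = 6.67

6.67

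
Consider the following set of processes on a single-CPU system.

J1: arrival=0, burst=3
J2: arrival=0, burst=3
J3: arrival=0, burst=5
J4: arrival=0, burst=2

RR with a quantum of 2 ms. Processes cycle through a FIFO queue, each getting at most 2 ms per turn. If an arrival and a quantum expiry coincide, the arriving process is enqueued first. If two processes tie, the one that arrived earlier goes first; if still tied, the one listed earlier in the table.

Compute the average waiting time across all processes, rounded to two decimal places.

6.75

Schedule: | J1 0-2 | J2 2-4 | J3 4-6 | J4 6-8 | J1 8-9 | J2 9-10 | J3 10-13 |
Completion: J1=9  J2=10  J3=13  J4=8
Turnaround (C−A): J1=9  J2=10  J3=13  J4=8
Waiting times: J1=6, J2=7, J3=8, J4=6
Average waiting = (6+7+8+6) / 4 = 27/4 = 6.75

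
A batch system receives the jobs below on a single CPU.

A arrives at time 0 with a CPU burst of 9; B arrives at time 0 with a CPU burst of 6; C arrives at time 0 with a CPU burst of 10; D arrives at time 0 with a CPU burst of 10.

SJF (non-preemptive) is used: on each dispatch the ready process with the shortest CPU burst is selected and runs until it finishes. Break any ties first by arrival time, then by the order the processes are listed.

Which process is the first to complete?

B

Timeline: | B 0-6 | A 6-15 | C 15-25 | D 25-35 |
Completion: A=15  B=6  C=25  D=35
Turnaround (C−A): A=15  B=6  C=25  D=35
Finish order: B → A → C → D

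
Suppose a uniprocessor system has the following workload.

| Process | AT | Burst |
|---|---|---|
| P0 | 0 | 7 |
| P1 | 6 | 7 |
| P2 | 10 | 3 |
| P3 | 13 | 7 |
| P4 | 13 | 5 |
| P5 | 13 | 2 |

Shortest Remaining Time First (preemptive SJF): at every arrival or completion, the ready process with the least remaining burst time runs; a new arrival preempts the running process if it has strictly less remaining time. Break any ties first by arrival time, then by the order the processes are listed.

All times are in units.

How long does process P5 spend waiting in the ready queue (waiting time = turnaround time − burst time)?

0

Gantt: | P0 0-7 | P1 7-10 | P2 10-13 | P5 13-15 | P1 15-19 | P4 19-24 | P3 24-31 |
Completion: P0=7  P1=19  P2=13  P3=31  P4=24  P5=15
Turnaround (C−A): P0=7  P1=13  P2=3  P3=18  P4=11  P5=2
Waiting(P5) = turnaround − burst = 2 − 2 = 0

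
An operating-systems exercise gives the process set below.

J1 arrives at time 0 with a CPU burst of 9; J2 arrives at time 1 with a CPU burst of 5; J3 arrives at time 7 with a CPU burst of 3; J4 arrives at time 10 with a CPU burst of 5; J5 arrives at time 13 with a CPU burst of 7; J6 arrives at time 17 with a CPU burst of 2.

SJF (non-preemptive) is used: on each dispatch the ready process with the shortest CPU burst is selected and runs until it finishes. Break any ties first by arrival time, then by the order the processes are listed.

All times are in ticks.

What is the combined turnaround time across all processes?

64

Timeline: | J1 0-9 | J3 9-12 | J2 12-17 | J6 17-19 | J4 19-24 | J5 24-31 |
Completion: J1=9  J2=17  J3=12  J4=24  J5=31  J6=19
Turnaround (C−A): J1=9  J2=16  J3=5  J4=14  J5=18  J6=2
Turnaround = completion − arrival: J1=9, J2=16, J3=5, J4=14, J5=18, J6=2
Total turnaround = 9 + 16 + 5 + 14 + 18 + 2 = 64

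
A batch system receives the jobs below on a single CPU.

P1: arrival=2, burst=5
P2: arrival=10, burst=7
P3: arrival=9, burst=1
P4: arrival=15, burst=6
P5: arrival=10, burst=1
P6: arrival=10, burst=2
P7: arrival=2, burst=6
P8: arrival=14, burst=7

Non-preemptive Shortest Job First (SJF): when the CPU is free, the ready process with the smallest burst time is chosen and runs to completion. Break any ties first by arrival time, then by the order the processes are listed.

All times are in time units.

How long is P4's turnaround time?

8

Timeline: | idle 0-2 | P1 2-7 | P7 7-13 | P3 13-14 | P5 14-15 | P6 15-17 | P4 17-23 | P2 23-30 | P8 30-37 |
Completion: P1=7  P2=30  P3=14  P4=23  P5=15  P6=17  P7=13  P8=37
Turnaround (C−A): P1=5  P2=20  P3=5  P4=8  P5=5  P6=7  P7=11  P8=23
Turnaround(P4) = completion − arrival = 23 − 15 = 8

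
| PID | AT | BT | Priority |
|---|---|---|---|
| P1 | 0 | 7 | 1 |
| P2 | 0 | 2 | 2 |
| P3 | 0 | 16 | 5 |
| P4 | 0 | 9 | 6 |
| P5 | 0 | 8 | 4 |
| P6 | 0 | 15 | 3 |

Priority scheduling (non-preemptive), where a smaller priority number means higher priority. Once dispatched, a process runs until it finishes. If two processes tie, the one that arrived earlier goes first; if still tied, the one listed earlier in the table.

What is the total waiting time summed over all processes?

120

Timeline: | P1 0-7 | P2 7-9 | P6 9-24 | P5 24-32 | P3 32-48 | P4 48-57 |
Completion: P1=7  P2=9  P3=48  P4=57  P5=32  P6=24
Turnaround (C−A): P1=7  P2=9  P3=48  P4=57  P5=32  P6=24
Waiting = turnaround − burst: P1=0, P2=7, P3=32, P4=48, P5=24, P6=9
Total waiting = 0 + 7 + 32 + 48 + 24 + 9 = 120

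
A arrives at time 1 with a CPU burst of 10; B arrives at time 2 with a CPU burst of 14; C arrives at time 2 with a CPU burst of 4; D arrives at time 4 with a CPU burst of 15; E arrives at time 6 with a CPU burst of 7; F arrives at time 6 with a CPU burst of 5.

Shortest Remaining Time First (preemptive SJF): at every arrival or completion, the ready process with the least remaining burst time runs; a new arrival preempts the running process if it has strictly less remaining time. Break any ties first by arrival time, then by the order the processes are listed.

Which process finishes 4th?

A

Schedule: | idle 0-1 | A 1-2 | C 2-6 | F 6-11 | E 11-18 | A 18-27 | B 27-41 | D 41-56 |
Completion: A=27  B=41  C=6  D=56  E=18  F=11
Turnaround (C−A): A=26  B=39  C=4  D=52  E=12  F=5
Finish order: C → F → E → A → B → D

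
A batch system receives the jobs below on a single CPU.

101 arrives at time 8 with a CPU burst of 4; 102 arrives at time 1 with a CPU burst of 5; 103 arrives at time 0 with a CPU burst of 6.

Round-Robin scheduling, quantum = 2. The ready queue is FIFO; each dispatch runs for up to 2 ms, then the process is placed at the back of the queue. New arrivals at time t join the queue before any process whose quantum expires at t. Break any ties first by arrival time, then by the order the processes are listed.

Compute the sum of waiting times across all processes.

14

Timeline: | 103 0-2 | 102 2-4 | 103 4-6 | 102 6-8 | 103 8-10 | 101 10-12 | 102 12-13 | 101 13-15 |
Completion: 101=15  102=13  103=10
Waiting = turnaround − burst: 101=3, 102=7, 103=4
Total waiting = 3 + 7 + 4 = 14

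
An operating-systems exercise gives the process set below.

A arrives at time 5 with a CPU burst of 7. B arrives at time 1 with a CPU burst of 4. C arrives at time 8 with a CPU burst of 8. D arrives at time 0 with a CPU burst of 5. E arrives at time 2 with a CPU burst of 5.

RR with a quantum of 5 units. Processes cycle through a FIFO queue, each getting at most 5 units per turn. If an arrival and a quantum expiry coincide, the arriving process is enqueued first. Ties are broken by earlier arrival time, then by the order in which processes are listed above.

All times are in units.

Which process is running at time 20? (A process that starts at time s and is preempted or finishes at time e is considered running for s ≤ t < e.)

C

Timeline: | D 0-5 | B 5-9 | E 9-14 | A 14-19 | C 19-24 | A 24-26 | C 26-29 |
Completion: A=26  B=9  C=29  D=5  E=14
Turnaround (C−A): A=21  B=8  C=21  D=5  E=12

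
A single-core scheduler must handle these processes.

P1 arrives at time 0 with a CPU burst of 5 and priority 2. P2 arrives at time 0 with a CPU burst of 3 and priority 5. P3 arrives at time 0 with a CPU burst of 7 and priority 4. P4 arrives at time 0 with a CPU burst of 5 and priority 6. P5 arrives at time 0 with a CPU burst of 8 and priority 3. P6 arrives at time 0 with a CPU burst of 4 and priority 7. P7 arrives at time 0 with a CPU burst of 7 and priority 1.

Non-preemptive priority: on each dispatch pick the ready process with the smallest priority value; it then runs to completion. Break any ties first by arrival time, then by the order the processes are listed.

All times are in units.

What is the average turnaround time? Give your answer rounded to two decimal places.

24.29

Gantt: | P7 0-7 | P1 7-12 | P5 12-20 | P3 20-27 | P2 27-30 | P4 30-35 | P6 35-39 |
Completion: P1=12  P2=30  P3=27  P4=35  P5=20  P6=39  P7=7
Turnaround times: P1=12, P2=30, P3=27, P4=35, P5=20, P6=39, P7=7
Average turnaround = (12+30+27+35+20+39+7) / 7 = 170/7 = 24.29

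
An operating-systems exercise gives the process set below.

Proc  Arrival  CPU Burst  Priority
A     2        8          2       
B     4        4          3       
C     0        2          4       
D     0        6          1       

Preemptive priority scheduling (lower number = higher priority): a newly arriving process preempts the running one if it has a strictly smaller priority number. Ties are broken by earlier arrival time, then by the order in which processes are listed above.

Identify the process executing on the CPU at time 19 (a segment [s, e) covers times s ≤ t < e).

Schedule: | D 0-6 | A 6-14 | B 14-18 | C 18-20 |
Completion: A=14  B=18  C=20  D=6

C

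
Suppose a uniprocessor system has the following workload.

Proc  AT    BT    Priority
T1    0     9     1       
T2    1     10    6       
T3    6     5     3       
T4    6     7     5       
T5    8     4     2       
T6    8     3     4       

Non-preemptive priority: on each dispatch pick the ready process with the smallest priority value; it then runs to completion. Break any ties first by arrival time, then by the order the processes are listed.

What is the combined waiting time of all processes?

60

Schedule: | T1 0-9 | T5 9-13 | T3 13-18 | T6 18-21 | T4 21-28 | T2 28-38 |
Completion: T1=9  T2=38  T3=18  T4=28  T5=13  T6=21
Turnaround (C−A): T1=9  T2=37  T3=12  T4=22  T5=5  T6=13
Waiting = turnaround − burst: T1=0, T2=27, T3=7, T4=15, T5=1, T6=10
Total waiting = 0 + 27 + 7 + 15 + 1 + 10 = 60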